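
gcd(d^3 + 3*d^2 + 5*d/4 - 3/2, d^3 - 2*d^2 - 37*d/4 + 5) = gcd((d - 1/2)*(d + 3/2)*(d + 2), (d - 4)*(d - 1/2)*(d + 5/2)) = d - 1/2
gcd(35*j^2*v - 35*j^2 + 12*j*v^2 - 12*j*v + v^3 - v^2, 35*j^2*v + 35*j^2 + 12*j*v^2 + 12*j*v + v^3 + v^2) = 35*j^2 + 12*j*v + v^2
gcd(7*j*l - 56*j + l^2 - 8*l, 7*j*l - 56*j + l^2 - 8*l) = 7*j*l - 56*j + l^2 - 8*l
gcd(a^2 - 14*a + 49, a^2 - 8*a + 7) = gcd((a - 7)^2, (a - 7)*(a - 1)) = a - 7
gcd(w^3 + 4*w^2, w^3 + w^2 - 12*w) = w^2 + 4*w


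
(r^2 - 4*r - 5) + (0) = r^2 - 4*r - 5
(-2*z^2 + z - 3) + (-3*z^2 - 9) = -5*z^2 + z - 12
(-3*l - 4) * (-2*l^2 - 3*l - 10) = 6*l^3 + 17*l^2 + 42*l + 40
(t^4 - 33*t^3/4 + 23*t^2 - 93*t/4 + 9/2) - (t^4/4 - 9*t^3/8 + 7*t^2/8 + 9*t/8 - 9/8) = 3*t^4/4 - 57*t^3/8 + 177*t^2/8 - 195*t/8 + 45/8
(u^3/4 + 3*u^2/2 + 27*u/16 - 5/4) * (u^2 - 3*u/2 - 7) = u^5/4 + 9*u^4/8 - 37*u^3/16 - 457*u^2/32 - 159*u/16 + 35/4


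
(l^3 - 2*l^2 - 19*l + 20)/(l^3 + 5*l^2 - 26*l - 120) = (l - 1)/(l + 6)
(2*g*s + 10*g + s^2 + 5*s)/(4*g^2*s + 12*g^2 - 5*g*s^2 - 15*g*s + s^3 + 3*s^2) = (2*g*s + 10*g + s^2 + 5*s)/(4*g^2*s + 12*g^2 - 5*g*s^2 - 15*g*s + s^3 + 3*s^2)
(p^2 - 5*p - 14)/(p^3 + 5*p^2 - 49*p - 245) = (p + 2)/(p^2 + 12*p + 35)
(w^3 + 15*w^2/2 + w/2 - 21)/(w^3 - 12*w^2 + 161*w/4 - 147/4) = 2*(w^2 + 9*w + 14)/(2*w^2 - 21*w + 49)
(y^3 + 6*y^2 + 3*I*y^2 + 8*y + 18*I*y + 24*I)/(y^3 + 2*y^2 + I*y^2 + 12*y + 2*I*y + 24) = (y^2 + y*(4 + 3*I) + 12*I)/(y^2 + I*y + 12)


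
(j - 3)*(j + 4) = j^2 + j - 12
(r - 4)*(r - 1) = r^2 - 5*r + 4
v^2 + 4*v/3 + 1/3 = (v + 1/3)*(v + 1)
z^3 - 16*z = z*(z - 4)*(z + 4)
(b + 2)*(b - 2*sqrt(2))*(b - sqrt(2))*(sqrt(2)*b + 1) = sqrt(2)*b^4 - 5*b^3 + 2*sqrt(2)*b^3 - 10*b^2 + sqrt(2)*b^2 + 2*sqrt(2)*b + 4*b + 8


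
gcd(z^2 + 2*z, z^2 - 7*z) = z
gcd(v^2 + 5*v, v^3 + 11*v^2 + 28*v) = v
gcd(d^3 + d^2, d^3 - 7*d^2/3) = d^2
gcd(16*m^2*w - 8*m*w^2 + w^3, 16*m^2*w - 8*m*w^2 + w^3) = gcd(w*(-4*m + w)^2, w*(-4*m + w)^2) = 16*m^2*w - 8*m*w^2 + w^3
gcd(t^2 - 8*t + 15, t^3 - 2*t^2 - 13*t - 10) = t - 5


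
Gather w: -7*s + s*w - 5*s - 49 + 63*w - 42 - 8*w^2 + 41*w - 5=-12*s - 8*w^2 + w*(s + 104) - 96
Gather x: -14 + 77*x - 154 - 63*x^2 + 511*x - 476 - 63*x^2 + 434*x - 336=-126*x^2 + 1022*x - 980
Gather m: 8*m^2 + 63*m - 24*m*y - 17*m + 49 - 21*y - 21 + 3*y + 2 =8*m^2 + m*(46 - 24*y) - 18*y + 30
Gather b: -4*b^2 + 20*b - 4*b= -4*b^2 + 16*b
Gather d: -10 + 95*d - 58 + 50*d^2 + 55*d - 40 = 50*d^2 + 150*d - 108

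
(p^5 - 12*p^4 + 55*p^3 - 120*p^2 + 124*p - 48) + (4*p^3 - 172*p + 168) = p^5 - 12*p^4 + 59*p^3 - 120*p^2 - 48*p + 120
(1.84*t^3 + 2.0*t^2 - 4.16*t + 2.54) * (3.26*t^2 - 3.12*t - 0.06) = 5.9984*t^5 + 0.779199999999999*t^4 - 19.912*t^3 + 21.1396*t^2 - 7.6752*t - 0.1524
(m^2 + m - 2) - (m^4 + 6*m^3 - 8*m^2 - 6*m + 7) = -m^4 - 6*m^3 + 9*m^2 + 7*m - 9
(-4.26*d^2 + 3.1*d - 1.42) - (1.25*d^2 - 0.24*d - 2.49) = -5.51*d^2 + 3.34*d + 1.07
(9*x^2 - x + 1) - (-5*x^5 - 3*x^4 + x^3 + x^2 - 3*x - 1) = 5*x^5 + 3*x^4 - x^3 + 8*x^2 + 2*x + 2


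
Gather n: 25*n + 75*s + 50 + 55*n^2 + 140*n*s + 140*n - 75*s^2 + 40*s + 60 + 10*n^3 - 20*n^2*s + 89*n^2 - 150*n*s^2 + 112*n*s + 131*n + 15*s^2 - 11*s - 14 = 10*n^3 + n^2*(144 - 20*s) + n*(-150*s^2 + 252*s + 296) - 60*s^2 + 104*s + 96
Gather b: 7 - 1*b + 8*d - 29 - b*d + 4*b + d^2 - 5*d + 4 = b*(3 - d) + d^2 + 3*d - 18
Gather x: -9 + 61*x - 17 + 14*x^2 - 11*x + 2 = 14*x^2 + 50*x - 24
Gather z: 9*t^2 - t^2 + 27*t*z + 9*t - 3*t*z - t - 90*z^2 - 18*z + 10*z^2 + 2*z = 8*t^2 + 8*t - 80*z^2 + z*(24*t - 16)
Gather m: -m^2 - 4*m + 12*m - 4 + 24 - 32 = -m^2 + 8*m - 12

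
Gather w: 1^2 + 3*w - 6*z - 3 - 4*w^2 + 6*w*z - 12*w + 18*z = -4*w^2 + w*(6*z - 9) + 12*z - 2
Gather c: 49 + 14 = 63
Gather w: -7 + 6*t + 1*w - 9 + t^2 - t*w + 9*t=t^2 + 15*t + w*(1 - t) - 16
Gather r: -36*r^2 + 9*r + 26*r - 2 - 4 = -36*r^2 + 35*r - 6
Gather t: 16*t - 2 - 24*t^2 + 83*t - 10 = -24*t^2 + 99*t - 12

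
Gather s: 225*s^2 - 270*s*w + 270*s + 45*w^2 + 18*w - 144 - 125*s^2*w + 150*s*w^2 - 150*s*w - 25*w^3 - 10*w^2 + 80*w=s^2*(225 - 125*w) + s*(150*w^2 - 420*w + 270) - 25*w^3 + 35*w^2 + 98*w - 144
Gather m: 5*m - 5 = 5*m - 5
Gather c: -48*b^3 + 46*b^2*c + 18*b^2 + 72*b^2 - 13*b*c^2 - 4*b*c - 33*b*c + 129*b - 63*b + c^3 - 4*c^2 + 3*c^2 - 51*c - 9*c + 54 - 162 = -48*b^3 + 90*b^2 + 66*b + c^3 + c^2*(-13*b - 1) + c*(46*b^2 - 37*b - 60) - 108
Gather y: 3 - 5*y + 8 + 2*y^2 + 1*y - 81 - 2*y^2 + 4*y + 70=0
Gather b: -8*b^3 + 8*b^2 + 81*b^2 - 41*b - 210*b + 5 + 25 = -8*b^3 + 89*b^2 - 251*b + 30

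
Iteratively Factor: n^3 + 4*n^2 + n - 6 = (n - 1)*(n^2 + 5*n + 6) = (n - 1)*(n + 2)*(n + 3)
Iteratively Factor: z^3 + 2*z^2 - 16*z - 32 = (z - 4)*(z^2 + 6*z + 8) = (z - 4)*(z + 2)*(z + 4)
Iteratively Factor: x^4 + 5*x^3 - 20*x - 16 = (x - 2)*(x^3 + 7*x^2 + 14*x + 8) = (x - 2)*(x + 1)*(x^2 + 6*x + 8) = (x - 2)*(x + 1)*(x + 2)*(x + 4)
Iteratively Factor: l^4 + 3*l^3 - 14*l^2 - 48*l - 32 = (l - 4)*(l^3 + 7*l^2 + 14*l + 8) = (l - 4)*(l + 1)*(l^2 + 6*l + 8) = (l - 4)*(l + 1)*(l + 4)*(l + 2)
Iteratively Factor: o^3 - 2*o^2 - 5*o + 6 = (o - 1)*(o^2 - o - 6) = (o - 3)*(o - 1)*(o + 2)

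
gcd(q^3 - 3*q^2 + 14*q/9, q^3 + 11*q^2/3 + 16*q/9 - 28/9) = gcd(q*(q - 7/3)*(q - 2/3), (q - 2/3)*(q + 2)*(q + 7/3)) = q - 2/3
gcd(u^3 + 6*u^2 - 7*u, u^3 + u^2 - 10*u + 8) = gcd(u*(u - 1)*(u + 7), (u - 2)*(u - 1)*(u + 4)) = u - 1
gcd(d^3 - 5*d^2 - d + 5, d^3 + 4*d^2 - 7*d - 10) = d + 1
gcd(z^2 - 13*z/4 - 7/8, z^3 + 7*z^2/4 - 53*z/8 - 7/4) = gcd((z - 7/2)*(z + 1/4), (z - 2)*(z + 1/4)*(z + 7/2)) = z + 1/4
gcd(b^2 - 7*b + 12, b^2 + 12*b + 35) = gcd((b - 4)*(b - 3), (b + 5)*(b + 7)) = 1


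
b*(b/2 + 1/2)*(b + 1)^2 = b^4/2 + 3*b^3/2 + 3*b^2/2 + b/2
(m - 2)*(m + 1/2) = m^2 - 3*m/2 - 1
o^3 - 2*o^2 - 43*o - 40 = (o - 8)*(o + 1)*(o + 5)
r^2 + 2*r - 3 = (r - 1)*(r + 3)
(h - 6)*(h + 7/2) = h^2 - 5*h/2 - 21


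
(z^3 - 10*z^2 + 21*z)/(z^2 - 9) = z*(z - 7)/(z + 3)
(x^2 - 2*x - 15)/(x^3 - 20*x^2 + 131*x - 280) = (x + 3)/(x^2 - 15*x + 56)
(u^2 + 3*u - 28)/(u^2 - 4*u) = (u + 7)/u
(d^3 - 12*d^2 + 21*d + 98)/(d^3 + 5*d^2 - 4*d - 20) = (d^2 - 14*d + 49)/(d^2 + 3*d - 10)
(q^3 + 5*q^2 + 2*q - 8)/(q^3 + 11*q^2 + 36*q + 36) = (q^2 + 3*q - 4)/(q^2 + 9*q + 18)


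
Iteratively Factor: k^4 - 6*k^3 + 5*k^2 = (k - 5)*(k^3 - k^2) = (k - 5)*(k - 1)*(k^2) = k*(k - 5)*(k - 1)*(k)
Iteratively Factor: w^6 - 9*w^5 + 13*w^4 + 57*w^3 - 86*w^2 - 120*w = (w - 5)*(w^5 - 4*w^4 - 7*w^3 + 22*w^2 + 24*w) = (w - 5)*(w - 3)*(w^4 - w^3 - 10*w^2 - 8*w) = w*(w - 5)*(w - 3)*(w^3 - w^2 - 10*w - 8) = w*(w - 5)*(w - 3)*(w + 1)*(w^2 - 2*w - 8) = w*(w - 5)*(w - 4)*(w - 3)*(w + 1)*(w + 2)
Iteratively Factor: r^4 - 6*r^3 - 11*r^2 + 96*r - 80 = (r - 1)*(r^3 - 5*r^2 - 16*r + 80) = (r - 5)*(r - 1)*(r^2 - 16) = (r - 5)*(r - 4)*(r - 1)*(r + 4)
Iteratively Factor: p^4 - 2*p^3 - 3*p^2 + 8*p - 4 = (p + 2)*(p^3 - 4*p^2 + 5*p - 2) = (p - 2)*(p + 2)*(p^2 - 2*p + 1) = (p - 2)*(p - 1)*(p + 2)*(p - 1)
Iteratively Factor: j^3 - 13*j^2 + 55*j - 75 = (j - 5)*(j^2 - 8*j + 15) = (j - 5)*(j - 3)*(j - 5)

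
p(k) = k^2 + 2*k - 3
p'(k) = 2*k + 2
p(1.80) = 3.84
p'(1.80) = 5.60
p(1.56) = 2.55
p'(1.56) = 5.12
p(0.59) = -1.47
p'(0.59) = 3.18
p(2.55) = 8.60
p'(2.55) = 7.10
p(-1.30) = -3.91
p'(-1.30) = -0.60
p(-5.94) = 20.40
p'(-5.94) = -9.88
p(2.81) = 10.52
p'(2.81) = 7.62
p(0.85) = -0.58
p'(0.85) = 3.70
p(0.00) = -3.00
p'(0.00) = 2.00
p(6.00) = 45.00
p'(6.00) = 14.00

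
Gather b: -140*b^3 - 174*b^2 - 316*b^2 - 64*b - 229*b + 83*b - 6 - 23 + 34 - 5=-140*b^3 - 490*b^2 - 210*b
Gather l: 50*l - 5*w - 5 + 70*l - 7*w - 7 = 120*l - 12*w - 12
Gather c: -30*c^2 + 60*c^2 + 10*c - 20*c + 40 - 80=30*c^2 - 10*c - 40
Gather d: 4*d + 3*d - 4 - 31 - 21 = 7*d - 56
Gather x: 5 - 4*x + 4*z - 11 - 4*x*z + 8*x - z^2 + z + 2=x*(4 - 4*z) - z^2 + 5*z - 4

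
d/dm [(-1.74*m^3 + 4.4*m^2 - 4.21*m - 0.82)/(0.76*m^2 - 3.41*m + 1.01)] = (-1.3224*m^4 + 11.8668*m^3 - 17.0766*m^2 + 10.1344*m - 7.0483)/(0.5776*m^4 - 5.1832*m^3 + 13.1633*m^2 - 6.8882*m + 1.0201)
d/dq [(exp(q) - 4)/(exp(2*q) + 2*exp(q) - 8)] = (8 - exp(q))*exp(2*q)/(exp(4*q) + 4*exp(3*q) - 12*exp(2*q) - 32*exp(q) + 64)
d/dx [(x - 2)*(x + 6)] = 2*x + 4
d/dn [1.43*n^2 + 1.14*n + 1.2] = 2.86*n + 1.14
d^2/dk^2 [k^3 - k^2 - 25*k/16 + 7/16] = 6*k - 2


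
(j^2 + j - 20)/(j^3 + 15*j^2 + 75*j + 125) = (j - 4)/(j^2 + 10*j + 25)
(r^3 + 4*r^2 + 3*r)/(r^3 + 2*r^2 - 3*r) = (r + 1)/(r - 1)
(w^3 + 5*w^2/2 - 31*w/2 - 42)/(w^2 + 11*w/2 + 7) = (w^2 - w - 12)/(w + 2)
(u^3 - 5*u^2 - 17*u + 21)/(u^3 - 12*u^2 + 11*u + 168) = (u - 1)/(u - 8)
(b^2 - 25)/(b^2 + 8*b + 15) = (b - 5)/(b + 3)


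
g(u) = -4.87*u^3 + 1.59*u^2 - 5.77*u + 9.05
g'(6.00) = -512.65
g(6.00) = -1020.25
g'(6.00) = -512.65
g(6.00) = -1020.25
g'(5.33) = -403.87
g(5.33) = -713.95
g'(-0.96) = -22.29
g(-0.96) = 20.36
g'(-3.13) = -158.86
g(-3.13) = 192.02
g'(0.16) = -5.64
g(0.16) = 8.15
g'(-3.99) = -251.05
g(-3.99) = 366.73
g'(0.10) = -5.60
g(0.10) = 8.48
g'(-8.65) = -1126.43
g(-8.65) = 3329.86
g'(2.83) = -113.78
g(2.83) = -104.92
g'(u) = -14.61*u^2 + 3.18*u - 5.77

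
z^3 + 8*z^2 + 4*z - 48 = (z - 2)*(z + 4)*(z + 6)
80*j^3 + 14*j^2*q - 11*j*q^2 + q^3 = (-8*j + q)*(-5*j + q)*(2*j + q)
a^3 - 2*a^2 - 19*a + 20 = (a - 5)*(a - 1)*(a + 4)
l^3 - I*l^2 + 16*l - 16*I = (l - 4*I)*(l - I)*(l + 4*I)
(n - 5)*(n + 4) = n^2 - n - 20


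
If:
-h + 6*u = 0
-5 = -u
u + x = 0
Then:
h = 30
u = 5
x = -5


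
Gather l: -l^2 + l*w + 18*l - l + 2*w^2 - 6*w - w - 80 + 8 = -l^2 + l*(w + 17) + 2*w^2 - 7*w - 72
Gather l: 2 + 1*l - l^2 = -l^2 + l + 2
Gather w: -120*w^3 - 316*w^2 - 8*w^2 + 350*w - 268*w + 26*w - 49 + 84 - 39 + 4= -120*w^3 - 324*w^2 + 108*w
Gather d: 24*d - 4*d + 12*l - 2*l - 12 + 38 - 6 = 20*d + 10*l + 20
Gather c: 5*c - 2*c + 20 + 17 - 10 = 3*c + 27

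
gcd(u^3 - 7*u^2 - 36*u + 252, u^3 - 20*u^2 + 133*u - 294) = u^2 - 13*u + 42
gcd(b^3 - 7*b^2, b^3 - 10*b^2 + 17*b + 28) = b - 7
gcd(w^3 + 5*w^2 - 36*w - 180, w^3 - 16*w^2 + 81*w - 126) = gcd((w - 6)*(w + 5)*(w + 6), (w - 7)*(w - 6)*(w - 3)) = w - 6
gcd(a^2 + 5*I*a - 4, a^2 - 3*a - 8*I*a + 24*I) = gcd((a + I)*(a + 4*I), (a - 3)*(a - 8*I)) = 1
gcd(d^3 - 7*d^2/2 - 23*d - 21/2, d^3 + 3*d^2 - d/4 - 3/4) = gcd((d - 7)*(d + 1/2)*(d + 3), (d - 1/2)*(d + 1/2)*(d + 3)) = d^2 + 7*d/2 + 3/2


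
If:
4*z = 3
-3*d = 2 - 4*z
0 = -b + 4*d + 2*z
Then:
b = 17/6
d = 1/3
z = 3/4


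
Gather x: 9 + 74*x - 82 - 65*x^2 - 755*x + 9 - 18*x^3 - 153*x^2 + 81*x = -18*x^3 - 218*x^2 - 600*x - 64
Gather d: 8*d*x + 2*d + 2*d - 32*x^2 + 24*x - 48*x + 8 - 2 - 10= d*(8*x + 4) - 32*x^2 - 24*x - 4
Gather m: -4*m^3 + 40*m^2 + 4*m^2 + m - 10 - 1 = -4*m^3 + 44*m^2 + m - 11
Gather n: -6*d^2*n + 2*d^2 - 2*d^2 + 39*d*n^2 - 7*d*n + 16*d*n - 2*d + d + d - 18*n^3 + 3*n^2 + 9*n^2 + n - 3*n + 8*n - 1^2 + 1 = -18*n^3 + n^2*(39*d + 12) + n*(-6*d^2 + 9*d + 6)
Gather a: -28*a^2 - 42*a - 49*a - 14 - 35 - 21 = -28*a^2 - 91*a - 70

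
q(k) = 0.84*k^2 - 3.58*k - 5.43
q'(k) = 1.68*k - 3.58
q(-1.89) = 4.34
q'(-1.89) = -6.76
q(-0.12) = -4.99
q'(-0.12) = -3.78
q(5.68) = 1.34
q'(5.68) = 5.96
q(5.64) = 1.10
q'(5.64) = 5.90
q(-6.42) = 52.18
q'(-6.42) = -14.37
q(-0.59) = -3.03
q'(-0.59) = -4.57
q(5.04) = -2.14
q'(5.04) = 4.89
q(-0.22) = -4.60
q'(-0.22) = -3.95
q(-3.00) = 12.87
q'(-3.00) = -8.62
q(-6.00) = 46.29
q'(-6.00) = -13.66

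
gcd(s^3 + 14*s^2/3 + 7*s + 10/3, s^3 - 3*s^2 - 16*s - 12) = s^2 + 3*s + 2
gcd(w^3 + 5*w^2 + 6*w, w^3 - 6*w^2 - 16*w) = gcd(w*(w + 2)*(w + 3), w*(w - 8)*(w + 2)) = w^2 + 2*w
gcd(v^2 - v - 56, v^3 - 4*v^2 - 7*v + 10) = 1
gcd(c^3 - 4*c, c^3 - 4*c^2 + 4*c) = c^2 - 2*c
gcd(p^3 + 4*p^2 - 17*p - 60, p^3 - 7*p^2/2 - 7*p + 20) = p - 4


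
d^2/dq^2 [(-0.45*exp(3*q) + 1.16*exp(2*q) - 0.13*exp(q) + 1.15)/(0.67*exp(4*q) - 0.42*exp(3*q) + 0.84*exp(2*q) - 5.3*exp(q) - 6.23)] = (-0.202005000000001*exp(10*q) + 1.956266*exp(9*q) + 0.0150749999999995*exp(8*q) - 14.676716*exp(7*q) + 8.64293199999994*exp(6*q) + 122.896716*exp(5*q) - 91.397532*exp(4*q) - 17.565308*exp(3*q) - 88.809231*exp(2*q) + 240.760546*exp(q) - 43.017527)*exp(q)/(0.300763*exp(12*q) - 0.565614*exp(11*q) + 1.485792*exp(10*q) - 8.629854*exp(9*q) + 2.421363*exp(8*q) - 11.072124*exp(7*q) + 43.938264*exp(6*q) + 99.311604*exp(5*q) + 52.405185*exp(4*q) - 31.365494*exp(3*q) - 427.193592*exp(2*q) - 617.12511*exp(q) - 241.804367)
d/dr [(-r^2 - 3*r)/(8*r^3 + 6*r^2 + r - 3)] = (r*(r + 3)*(24*r^2 + 12*r + 1) - (2*r + 3)*(8*r^3 + 6*r^2 + r - 3))/(8*r^3 + 6*r^2 + r - 3)^2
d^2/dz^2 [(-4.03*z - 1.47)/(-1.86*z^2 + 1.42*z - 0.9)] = ((5.9768 - 44.9748*z)*(1.86*z^2 - 1.42*z + 0.9) + (3.72*z - 1.42)*(4.03*z + 1.47)*(7.44*z - 2.84))/(1.86*z^2 - 1.42*z + 0.9)^3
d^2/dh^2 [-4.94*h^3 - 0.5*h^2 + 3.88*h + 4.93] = -29.64*h - 1.0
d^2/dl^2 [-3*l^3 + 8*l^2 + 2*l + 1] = 16 - 18*l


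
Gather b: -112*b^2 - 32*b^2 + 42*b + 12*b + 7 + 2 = -144*b^2 + 54*b + 9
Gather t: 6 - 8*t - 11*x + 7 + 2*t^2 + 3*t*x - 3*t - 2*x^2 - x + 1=2*t^2 + t*(3*x - 11) - 2*x^2 - 12*x + 14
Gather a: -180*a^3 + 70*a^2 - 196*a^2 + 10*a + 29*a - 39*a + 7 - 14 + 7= -180*a^3 - 126*a^2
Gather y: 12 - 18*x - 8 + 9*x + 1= 5 - 9*x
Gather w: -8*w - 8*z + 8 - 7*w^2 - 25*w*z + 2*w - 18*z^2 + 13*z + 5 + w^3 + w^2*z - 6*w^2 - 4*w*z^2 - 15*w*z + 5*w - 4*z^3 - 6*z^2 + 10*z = w^3 + w^2*(z - 13) + w*(-4*z^2 - 40*z - 1) - 4*z^3 - 24*z^2 + 15*z + 13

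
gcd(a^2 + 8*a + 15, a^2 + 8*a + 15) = a^2 + 8*a + 15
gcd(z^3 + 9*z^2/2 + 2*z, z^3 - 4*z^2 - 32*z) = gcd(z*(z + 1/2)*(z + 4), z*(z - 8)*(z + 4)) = z^2 + 4*z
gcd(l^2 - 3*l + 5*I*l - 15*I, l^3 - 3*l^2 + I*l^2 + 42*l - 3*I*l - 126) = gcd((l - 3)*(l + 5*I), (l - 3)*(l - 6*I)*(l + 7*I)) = l - 3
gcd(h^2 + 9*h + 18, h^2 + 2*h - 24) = h + 6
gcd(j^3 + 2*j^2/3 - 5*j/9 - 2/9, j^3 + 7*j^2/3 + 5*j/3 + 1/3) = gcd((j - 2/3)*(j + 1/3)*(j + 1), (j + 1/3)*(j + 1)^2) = j^2 + 4*j/3 + 1/3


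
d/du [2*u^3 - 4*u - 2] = 6*u^2 - 4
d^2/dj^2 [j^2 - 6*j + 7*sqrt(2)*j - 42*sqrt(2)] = 2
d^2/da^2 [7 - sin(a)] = sin(a)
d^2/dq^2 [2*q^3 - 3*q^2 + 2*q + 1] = 12*q - 6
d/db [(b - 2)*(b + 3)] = 2*b + 1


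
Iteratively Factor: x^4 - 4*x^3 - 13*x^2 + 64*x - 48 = (x - 1)*(x^3 - 3*x^2 - 16*x + 48) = (x - 4)*(x - 1)*(x^2 + x - 12) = (x - 4)*(x - 1)*(x + 4)*(x - 3)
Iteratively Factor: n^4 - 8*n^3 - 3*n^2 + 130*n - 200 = (n - 2)*(n^3 - 6*n^2 - 15*n + 100) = (n - 5)*(n - 2)*(n^2 - n - 20) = (n - 5)*(n - 2)*(n + 4)*(n - 5)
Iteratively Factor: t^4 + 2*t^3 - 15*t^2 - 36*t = (t + 3)*(t^3 - t^2 - 12*t) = t*(t + 3)*(t^2 - t - 12) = t*(t + 3)^2*(t - 4)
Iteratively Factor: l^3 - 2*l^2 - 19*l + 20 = (l + 4)*(l^2 - 6*l + 5) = (l - 5)*(l + 4)*(l - 1)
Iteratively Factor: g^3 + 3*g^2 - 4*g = (g)*(g^2 + 3*g - 4) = g*(g + 4)*(g - 1)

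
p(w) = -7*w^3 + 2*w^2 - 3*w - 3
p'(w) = -21*w^2 + 4*w - 3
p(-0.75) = 3.33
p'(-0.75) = -17.81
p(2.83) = -154.13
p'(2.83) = -159.87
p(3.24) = -229.81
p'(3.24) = -210.49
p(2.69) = -132.85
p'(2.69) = -144.20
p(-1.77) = 47.39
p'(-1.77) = -75.87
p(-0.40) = -1.03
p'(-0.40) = -7.96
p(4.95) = -817.86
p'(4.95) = -497.75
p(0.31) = -3.95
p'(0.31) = -3.78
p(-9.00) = 5289.00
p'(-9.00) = -1740.00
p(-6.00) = 1599.00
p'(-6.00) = -783.00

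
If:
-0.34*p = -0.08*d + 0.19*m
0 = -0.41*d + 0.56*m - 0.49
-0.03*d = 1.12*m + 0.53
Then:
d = -1.78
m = -0.43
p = -0.18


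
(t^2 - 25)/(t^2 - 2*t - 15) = (t + 5)/(t + 3)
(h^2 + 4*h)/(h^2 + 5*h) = (h + 4)/(h + 5)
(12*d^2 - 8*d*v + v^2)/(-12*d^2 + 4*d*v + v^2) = (-6*d + v)/(6*d + v)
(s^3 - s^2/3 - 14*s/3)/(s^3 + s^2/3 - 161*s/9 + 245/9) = 3*s*(s + 2)/(3*s^2 + 8*s - 35)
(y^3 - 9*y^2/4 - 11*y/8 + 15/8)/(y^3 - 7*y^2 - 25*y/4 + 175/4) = (4*y^2 + y - 3)/(2*(2*y^2 - 9*y - 35))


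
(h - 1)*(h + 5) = h^2 + 4*h - 5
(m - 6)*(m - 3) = m^2 - 9*m + 18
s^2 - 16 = (s - 4)*(s + 4)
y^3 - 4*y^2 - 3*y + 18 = (y - 3)^2*(y + 2)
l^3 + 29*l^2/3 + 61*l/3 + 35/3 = (l + 1)*(l + 5/3)*(l + 7)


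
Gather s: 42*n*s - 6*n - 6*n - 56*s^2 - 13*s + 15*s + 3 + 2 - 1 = -12*n - 56*s^2 + s*(42*n + 2) + 4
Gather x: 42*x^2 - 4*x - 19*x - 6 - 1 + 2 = 42*x^2 - 23*x - 5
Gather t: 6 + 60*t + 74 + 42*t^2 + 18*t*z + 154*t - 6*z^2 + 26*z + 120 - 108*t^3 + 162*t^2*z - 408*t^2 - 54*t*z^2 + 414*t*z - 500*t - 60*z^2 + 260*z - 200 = -108*t^3 + t^2*(162*z - 366) + t*(-54*z^2 + 432*z - 286) - 66*z^2 + 286*z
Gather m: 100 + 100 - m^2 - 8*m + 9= -m^2 - 8*m + 209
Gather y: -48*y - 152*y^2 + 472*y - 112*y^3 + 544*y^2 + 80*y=-112*y^3 + 392*y^2 + 504*y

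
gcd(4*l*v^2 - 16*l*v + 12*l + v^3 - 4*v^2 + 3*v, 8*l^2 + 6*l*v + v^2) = 4*l + v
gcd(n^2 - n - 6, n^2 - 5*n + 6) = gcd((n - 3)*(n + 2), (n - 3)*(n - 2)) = n - 3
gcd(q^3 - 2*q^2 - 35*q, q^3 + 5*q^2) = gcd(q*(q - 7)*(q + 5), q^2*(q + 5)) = q^2 + 5*q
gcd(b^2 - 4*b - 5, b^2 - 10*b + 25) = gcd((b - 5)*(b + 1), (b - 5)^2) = b - 5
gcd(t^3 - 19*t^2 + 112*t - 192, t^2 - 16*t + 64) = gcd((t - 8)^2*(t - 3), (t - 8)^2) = t^2 - 16*t + 64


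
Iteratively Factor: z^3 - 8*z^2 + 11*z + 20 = (z - 5)*(z^2 - 3*z - 4) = (z - 5)*(z - 4)*(z + 1)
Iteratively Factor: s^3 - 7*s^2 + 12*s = (s)*(s^2 - 7*s + 12) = s*(s - 3)*(s - 4)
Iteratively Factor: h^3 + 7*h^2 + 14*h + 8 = (h + 2)*(h^2 + 5*h + 4) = (h + 2)*(h + 4)*(h + 1)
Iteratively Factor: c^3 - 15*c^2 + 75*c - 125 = (c - 5)*(c^2 - 10*c + 25) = (c - 5)^2*(c - 5)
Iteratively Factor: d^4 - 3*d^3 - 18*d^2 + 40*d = (d + 4)*(d^3 - 7*d^2 + 10*d) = (d - 2)*(d + 4)*(d^2 - 5*d) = d*(d - 2)*(d + 4)*(d - 5)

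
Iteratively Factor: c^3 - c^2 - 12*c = (c)*(c^2 - c - 12) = c*(c - 4)*(c + 3)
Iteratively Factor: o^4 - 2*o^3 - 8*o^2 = (o + 2)*(o^3 - 4*o^2) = (o - 4)*(o + 2)*(o^2) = o*(o - 4)*(o + 2)*(o)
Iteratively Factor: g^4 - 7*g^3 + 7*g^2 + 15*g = (g + 1)*(g^3 - 8*g^2 + 15*g) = (g - 3)*(g + 1)*(g^2 - 5*g) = (g - 5)*(g - 3)*(g + 1)*(g)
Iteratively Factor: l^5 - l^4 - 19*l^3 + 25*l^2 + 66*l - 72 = (l - 1)*(l^4 - 19*l^2 + 6*l + 72) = (l - 1)*(l + 2)*(l^3 - 2*l^2 - 15*l + 36) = (l - 3)*(l - 1)*(l + 2)*(l^2 + l - 12) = (l - 3)^2*(l - 1)*(l + 2)*(l + 4)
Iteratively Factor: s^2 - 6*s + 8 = (s - 2)*(s - 4)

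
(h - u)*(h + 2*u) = h^2 + h*u - 2*u^2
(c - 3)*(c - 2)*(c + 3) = c^3 - 2*c^2 - 9*c + 18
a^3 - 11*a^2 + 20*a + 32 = (a - 8)*(a - 4)*(a + 1)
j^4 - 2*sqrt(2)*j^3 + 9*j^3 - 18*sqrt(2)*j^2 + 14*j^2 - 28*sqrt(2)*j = j*(j + 2)*(j + 7)*(j - 2*sqrt(2))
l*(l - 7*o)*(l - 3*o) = l^3 - 10*l^2*o + 21*l*o^2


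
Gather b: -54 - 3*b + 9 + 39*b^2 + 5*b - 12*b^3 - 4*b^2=-12*b^3 + 35*b^2 + 2*b - 45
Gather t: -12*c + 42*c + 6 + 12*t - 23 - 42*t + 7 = 30*c - 30*t - 10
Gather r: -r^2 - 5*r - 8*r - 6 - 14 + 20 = -r^2 - 13*r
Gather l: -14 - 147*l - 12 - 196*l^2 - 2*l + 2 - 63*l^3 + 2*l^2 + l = -63*l^3 - 194*l^2 - 148*l - 24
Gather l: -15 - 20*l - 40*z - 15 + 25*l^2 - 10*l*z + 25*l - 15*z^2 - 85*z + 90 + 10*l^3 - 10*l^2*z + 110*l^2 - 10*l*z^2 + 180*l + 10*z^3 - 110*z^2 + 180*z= 10*l^3 + l^2*(135 - 10*z) + l*(-10*z^2 - 10*z + 185) + 10*z^3 - 125*z^2 + 55*z + 60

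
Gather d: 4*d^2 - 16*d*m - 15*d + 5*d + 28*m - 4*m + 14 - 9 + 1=4*d^2 + d*(-16*m - 10) + 24*m + 6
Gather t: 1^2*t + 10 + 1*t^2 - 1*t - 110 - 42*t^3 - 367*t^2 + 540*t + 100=-42*t^3 - 366*t^2 + 540*t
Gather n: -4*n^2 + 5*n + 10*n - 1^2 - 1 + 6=-4*n^2 + 15*n + 4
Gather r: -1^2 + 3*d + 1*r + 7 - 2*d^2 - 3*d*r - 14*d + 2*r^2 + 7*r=-2*d^2 - 11*d + 2*r^2 + r*(8 - 3*d) + 6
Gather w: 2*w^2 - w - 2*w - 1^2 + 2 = 2*w^2 - 3*w + 1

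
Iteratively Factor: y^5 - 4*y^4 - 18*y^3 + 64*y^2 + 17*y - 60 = (y - 1)*(y^4 - 3*y^3 - 21*y^2 + 43*y + 60) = (y - 1)*(y + 1)*(y^3 - 4*y^2 - 17*y + 60) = (y - 3)*(y - 1)*(y + 1)*(y^2 - y - 20) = (y - 3)*(y - 1)*(y + 1)*(y + 4)*(y - 5)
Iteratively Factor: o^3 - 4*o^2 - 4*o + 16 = (o - 4)*(o^2 - 4) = (o - 4)*(o - 2)*(o + 2)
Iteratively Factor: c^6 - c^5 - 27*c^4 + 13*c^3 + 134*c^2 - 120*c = (c + 3)*(c^5 - 4*c^4 - 15*c^3 + 58*c^2 - 40*c) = (c - 1)*(c + 3)*(c^4 - 3*c^3 - 18*c^2 + 40*c) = (c - 5)*(c - 1)*(c + 3)*(c^3 + 2*c^2 - 8*c) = (c - 5)*(c - 2)*(c - 1)*(c + 3)*(c^2 + 4*c) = c*(c - 5)*(c - 2)*(c - 1)*(c + 3)*(c + 4)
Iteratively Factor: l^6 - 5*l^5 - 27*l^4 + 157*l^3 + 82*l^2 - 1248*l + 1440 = (l - 5)*(l^5 - 27*l^3 + 22*l^2 + 192*l - 288) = (l - 5)*(l + 4)*(l^4 - 4*l^3 - 11*l^2 + 66*l - 72) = (l - 5)*(l - 2)*(l + 4)*(l^3 - 2*l^2 - 15*l + 36) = (l - 5)*(l - 2)*(l + 4)^2*(l^2 - 6*l + 9) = (l - 5)*(l - 3)*(l - 2)*(l + 4)^2*(l - 3)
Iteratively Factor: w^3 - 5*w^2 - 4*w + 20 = (w + 2)*(w^2 - 7*w + 10) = (w - 2)*(w + 2)*(w - 5)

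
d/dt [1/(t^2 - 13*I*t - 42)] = (-2*t + 13*I)/(-t^2 + 13*I*t + 42)^2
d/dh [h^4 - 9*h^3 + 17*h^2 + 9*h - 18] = 4*h^3 - 27*h^2 + 34*h + 9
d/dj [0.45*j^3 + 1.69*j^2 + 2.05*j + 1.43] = 1.35*j^2 + 3.38*j + 2.05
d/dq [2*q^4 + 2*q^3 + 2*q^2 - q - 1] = 8*q^3 + 6*q^2 + 4*q - 1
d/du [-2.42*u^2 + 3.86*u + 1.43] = 3.86 - 4.84*u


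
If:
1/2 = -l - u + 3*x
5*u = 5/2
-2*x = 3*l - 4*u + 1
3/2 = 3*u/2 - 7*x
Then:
No Solution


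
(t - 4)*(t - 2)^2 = t^3 - 8*t^2 + 20*t - 16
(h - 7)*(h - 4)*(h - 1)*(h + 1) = h^4 - 11*h^3 + 27*h^2 + 11*h - 28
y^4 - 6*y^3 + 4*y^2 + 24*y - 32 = (y - 4)*(y - 2)^2*(y + 2)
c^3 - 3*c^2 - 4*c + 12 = (c - 3)*(c - 2)*(c + 2)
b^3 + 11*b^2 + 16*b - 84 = (b - 2)*(b + 6)*(b + 7)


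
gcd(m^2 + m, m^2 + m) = m^2 + m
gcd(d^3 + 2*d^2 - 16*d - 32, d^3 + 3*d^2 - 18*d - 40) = d^2 - 2*d - 8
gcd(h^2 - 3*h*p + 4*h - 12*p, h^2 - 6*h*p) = 1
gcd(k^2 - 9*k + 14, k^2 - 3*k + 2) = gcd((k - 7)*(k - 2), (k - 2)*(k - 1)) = k - 2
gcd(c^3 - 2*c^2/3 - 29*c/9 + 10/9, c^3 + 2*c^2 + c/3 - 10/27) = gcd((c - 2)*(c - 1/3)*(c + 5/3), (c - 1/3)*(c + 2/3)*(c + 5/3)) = c^2 + 4*c/3 - 5/9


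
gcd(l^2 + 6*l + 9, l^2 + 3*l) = l + 3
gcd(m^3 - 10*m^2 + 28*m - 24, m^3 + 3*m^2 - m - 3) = 1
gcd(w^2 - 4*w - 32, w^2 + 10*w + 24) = w + 4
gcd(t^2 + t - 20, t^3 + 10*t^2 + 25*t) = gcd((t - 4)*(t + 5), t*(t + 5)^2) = t + 5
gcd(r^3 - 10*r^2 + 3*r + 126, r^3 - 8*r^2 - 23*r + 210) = r^2 - 13*r + 42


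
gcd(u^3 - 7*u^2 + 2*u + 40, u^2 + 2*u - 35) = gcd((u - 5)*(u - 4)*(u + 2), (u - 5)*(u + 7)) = u - 5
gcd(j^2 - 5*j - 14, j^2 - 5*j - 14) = j^2 - 5*j - 14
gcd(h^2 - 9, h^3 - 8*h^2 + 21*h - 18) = h - 3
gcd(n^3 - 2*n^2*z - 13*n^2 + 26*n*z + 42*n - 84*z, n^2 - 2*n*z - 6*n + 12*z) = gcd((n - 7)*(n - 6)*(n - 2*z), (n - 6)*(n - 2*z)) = -n^2 + 2*n*z + 6*n - 12*z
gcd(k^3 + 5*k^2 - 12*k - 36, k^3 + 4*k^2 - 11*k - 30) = k^2 - k - 6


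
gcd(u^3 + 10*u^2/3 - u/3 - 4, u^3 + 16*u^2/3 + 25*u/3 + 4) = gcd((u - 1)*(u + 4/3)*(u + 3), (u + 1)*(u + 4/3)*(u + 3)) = u^2 + 13*u/3 + 4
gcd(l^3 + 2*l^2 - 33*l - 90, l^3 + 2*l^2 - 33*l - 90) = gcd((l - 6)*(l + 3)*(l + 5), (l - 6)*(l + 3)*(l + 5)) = l^3 + 2*l^2 - 33*l - 90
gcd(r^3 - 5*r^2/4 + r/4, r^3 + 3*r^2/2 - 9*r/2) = r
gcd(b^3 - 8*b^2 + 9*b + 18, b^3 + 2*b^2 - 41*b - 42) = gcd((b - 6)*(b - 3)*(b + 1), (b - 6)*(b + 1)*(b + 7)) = b^2 - 5*b - 6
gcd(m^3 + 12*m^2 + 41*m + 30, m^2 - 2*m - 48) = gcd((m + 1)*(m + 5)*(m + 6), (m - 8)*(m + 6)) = m + 6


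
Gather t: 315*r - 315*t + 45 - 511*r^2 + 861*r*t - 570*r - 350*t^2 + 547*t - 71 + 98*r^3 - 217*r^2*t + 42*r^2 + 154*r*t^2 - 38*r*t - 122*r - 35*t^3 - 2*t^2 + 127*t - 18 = 98*r^3 - 469*r^2 - 377*r - 35*t^3 + t^2*(154*r - 352) + t*(-217*r^2 + 823*r + 359) - 44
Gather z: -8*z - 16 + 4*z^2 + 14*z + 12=4*z^2 + 6*z - 4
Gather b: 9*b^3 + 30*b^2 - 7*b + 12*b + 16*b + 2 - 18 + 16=9*b^3 + 30*b^2 + 21*b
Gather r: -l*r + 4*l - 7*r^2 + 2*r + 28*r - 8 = 4*l - 7*r^2 + r*(30 - l) - 8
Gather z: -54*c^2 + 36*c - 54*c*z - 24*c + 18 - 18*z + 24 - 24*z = -54*c^2 + 12*c + z*(-54*c - 42) + 42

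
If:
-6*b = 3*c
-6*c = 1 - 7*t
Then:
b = 1/12 - 7*t/12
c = 7*t/6 - 1/6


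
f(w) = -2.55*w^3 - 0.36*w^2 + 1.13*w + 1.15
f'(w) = -7.65*w^2 - 0.72*w + 1.13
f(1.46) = -5.90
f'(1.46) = -16.23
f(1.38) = -4.68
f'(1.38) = -14.43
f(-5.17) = 338.07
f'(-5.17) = -199.62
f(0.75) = 0.72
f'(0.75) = -3.71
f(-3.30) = 85.14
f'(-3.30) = -79.80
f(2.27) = -27.97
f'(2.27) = -39.92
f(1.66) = -9.63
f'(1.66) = -21.15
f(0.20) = 1.34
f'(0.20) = 0.68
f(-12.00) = 4342.15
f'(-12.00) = -1091.83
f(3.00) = -67.55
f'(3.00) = -69.88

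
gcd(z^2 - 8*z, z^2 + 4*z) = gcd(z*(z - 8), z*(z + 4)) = z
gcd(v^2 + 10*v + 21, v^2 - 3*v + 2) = 1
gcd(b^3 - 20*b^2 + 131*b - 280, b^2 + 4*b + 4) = 1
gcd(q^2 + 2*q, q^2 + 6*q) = q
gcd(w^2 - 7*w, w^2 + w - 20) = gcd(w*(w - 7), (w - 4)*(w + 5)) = 1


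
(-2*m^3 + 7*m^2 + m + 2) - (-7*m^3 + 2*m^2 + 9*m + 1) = 5*m^3 + 5*m^2 - 8*m + 1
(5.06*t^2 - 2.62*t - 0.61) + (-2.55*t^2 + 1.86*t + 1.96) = 2.51*t^2 - 0.76*t + 1.35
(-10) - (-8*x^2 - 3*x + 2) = 8*x^2 + 3*x - 12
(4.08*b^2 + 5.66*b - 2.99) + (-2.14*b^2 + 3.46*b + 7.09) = 1.94*b^2 + 9.12*b + 4.1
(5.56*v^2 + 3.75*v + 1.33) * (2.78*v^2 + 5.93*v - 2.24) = 15.4568*v^4 + 43.3958*v^3 + 13.4805*v^2 - 0.513100000000001*v - 2.9792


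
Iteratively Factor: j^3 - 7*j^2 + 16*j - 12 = (j - 2)*(j^2 - 5*j + 6) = (j - 3)*(j - 2)*(j - 2)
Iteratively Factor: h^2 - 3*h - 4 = (h - 4)*(h + 1)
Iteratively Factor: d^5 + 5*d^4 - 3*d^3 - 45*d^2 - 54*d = (d)*(d^4 + 5*d^3 - 3*d^2 - 45*d - 54) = d*(d + 3)*(d^3 + 2*d^2 - 9*d - 18) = d*(d + 2)*(d + 3)*(d^2 - 9) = d*(d - 3)*(d + 2)*(d + 3)*(d + 3)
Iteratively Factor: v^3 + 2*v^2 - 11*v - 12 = (v - 3)*(v^2 + 5*v + 4) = (v - 3)*(v + 1)*(v + 4)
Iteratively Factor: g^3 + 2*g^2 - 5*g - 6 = (g - 2)*(g^2 + 4*g + 3) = (g - 2)*(g + 1)*(g + 3)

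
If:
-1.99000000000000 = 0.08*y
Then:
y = -24.88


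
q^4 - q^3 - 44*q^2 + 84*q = q*(q - 6)*(q - 2)*(q + 7)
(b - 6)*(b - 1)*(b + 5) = b^3 - 2*b^2 - 29*b + 30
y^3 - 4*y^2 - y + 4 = (y - 4)*(y - 1)*(y + 1)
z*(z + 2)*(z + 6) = z^3 + 8*z^2 + 12*z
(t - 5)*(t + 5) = t^2 - 25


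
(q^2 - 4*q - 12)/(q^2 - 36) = (q + 2)/(q + 6)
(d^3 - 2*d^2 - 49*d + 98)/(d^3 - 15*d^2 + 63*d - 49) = (d^2 + 5*d - 14)/(d^2 - 8*d + 7)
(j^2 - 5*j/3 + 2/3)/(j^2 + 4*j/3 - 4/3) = (j - 1)/(j + 2)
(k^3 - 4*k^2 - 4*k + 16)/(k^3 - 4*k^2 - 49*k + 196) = (k^2 - 4)/(k^2 - 49)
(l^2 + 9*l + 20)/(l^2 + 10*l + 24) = (l + 5)/(l + 6)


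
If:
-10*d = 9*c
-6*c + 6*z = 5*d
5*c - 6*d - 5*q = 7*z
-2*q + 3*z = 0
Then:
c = 0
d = 0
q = 0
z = 0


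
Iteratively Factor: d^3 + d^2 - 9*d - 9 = (d - 3)*(d^2 + 4*d + 3) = (d - 3)*(d + 1)*(d + 3)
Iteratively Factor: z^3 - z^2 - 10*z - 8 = (z + 1)*(z^2 - 2*z - 8) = (z - 4)*(z + 1)*(z + 2)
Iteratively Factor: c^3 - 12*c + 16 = (c + 4)*(c^2 - 4*c + 4) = (c - 2)*(c + 4)*(c - 2)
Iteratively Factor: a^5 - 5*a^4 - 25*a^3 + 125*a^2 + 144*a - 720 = (a - 4)*(a^4 - a^3 - 29*a^2 + 9*a + 180) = (a - 4)*(a - 3)*(a^3 + 2*a^2 - 23*a - 60) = (a - 4)*(a - 3)*(a + 4)*(a^2 - 2*a - 15) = (a - 5)*(a - 4)*(a - 3)*(a + 4)*(a + 3)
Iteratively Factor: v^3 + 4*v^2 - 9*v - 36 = (v - 3)*(v^2 + 7*v + 12) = (v - 3)*(v + 4)*(v + 3)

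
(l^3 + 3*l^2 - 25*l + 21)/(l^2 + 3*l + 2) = (l^3 + 3*l^2 - 25*l + 21)/(l^2 + 3*l + 2)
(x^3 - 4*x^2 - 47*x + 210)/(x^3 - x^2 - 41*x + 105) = (x - 6)/(x - 3)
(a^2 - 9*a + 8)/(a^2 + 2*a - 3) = (a - 8)/(a + 3)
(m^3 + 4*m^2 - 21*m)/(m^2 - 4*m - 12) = m*(-m^2 - 4*m + 21)/(-m^2 + 4*m + 12)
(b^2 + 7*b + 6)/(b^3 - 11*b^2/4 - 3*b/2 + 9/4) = 4*(b + 6)/(4*b^2 - 15*b + 9)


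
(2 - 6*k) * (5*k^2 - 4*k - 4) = -30*k^3 + 34*k^2 + 16*k - 8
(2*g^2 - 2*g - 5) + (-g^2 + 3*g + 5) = g^2 + g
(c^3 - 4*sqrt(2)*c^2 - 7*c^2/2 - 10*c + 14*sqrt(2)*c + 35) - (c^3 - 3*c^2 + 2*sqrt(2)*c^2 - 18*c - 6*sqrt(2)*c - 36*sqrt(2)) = -6*sqrt(2)*c^2 - c^2/2 + 8*c + 20*sqrt(2)*c + 35 + 36*sqrt(2)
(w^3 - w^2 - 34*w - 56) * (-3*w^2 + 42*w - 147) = -3*w^5 + 45*w^4 - 87*w^3 - 1113*w^2 + 2646*w + 8232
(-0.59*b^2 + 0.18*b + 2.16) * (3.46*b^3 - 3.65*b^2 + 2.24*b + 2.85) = -2.0414*b^5 + 2.7763*b^4 + 5.495*b^3 - 9.1623*b^2 + 5.3514*b + 6.156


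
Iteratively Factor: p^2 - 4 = (p - 2)*(p + 2)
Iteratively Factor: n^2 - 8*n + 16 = (n - 4)*(n - 4)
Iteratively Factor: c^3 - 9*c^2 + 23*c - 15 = (c - 3)*(c^2 - 6*c + 5) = (c - 3)*(c - 1)*(c - 5)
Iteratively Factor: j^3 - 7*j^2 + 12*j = (j - 3)*(j^2 - 4*j) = j*(j - 3)*(j - 4)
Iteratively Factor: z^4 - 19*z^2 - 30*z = (z + 3)*(z^3 - 3*z^2 - 10*z) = (z - 5)*(z + 3)*(z^2 + 2*z) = (z - 5)*(z + 2)*(z + 3)*(z)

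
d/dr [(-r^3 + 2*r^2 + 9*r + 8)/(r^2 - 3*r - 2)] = (-r^4 + 6*r^3 - 9*r^2 - 24*r + 6)/(r^4 - 6*r^3 + 5*r^2 + 12*r + 4)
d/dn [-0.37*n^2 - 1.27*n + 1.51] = -0.74*n - 1.27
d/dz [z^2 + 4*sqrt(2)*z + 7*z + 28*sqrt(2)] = 2*z + 4*sqrt(2) + 7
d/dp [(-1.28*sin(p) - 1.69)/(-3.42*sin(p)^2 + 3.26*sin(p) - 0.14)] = (-4.3776*sin(p)^2 - 11.5596*sin(p) + 5.6886)*cos(p)/(11.6964*sin(p)^4 - 22.2984*sin(p)^3 + 11.5852*sin(p)^2 - 0.9128*sin(p) + 0.0196)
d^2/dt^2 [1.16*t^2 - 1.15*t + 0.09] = 2.32000000000000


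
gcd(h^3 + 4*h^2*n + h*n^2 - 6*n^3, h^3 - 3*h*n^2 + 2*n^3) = h^2 + h*n - 2*n^2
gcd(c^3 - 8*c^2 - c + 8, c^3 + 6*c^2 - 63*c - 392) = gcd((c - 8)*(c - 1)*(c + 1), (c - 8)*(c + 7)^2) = c - 8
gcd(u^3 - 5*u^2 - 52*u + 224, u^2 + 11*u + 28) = u + 7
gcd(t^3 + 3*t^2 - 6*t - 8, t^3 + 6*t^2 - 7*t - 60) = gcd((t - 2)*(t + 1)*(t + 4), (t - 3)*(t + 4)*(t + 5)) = t + 4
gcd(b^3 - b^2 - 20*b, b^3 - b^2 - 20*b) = b^3 - b^2 - 20*b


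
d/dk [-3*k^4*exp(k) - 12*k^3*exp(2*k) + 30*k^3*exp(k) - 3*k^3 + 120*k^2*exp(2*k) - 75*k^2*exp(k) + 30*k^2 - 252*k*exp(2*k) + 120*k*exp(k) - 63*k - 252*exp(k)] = -3*k^4*exp(k) - 24*k^3*exp(2*k) + 18*k^3*exp(k) + 204*k^2*exp(2*k) + 15*k^2*exp(k) - 9*k^2 - 264*k*exp(2*k) - 30*k*exp(k) + 60*k - 252*exp(2*k) - 132*exp(k) - 63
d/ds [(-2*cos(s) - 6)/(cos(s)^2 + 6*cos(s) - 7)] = 2*(sin(s)^2 - 6*cos(s) - 26)*sin(s)/(cos(s)^2 + 6*cos(s) - 7)^2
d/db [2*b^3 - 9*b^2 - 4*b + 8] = 6*b^2 - 18*b - 4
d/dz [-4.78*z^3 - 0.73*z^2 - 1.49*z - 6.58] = -14.34*z^2 - 1.46*z - 1.49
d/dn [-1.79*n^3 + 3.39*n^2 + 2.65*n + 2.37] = -5.37*n^2 + 6.78*n + 2.65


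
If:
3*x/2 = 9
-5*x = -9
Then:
No Solution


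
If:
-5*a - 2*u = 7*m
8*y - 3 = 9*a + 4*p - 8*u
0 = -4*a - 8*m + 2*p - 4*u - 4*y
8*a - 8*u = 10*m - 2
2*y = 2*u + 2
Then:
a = 11/71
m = -25/71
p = 304/71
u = 60/71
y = 131/71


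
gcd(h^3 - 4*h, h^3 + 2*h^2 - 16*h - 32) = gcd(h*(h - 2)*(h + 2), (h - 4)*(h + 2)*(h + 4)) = h + 2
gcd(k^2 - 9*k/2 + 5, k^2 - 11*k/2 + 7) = k - 2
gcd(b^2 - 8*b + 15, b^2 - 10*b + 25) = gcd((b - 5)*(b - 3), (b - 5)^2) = b - 5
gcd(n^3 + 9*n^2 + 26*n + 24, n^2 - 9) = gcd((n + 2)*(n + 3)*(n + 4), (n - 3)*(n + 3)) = n + 3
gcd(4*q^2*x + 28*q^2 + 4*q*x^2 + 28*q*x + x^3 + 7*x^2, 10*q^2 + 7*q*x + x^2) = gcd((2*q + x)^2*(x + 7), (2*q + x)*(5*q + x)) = 2*q + x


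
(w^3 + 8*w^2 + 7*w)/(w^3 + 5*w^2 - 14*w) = (w + 1)/(w - 2)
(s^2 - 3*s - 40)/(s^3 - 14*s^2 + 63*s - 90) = (s^2 - 3*s - 40)/(s^3 - 14*s^2 + 63*s - 90)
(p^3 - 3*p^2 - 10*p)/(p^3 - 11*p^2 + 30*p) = (p + 2)/(p - 6)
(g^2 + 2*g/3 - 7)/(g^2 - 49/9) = 3*(g + 3)/(3*g + 7)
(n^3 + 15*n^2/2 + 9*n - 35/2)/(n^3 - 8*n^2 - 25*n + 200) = (2*n^2 + 5*n - 7)/(2*(n^2 - 13*n + 40))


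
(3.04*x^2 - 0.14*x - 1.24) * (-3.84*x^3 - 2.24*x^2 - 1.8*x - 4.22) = -11.6736*x^5 - 6.272*x^4 - 0.396800000000001*x^3 - 9.7992*x^2 + 2.8228*x + 5.2328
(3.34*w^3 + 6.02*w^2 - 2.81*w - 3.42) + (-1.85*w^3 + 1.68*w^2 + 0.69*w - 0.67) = 1.49*w^3 + 7.7*w^2 - 2.12*w - 4.09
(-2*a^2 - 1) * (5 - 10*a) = 20*a^3 - 10*a^2 + 10*a - 5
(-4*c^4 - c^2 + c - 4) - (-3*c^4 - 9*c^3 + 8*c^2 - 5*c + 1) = -c^4 + 9*c^3 - 9*c^2 + 6*c - 5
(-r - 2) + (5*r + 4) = 4*r + 2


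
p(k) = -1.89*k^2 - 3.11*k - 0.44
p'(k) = -3.78*k - 3.11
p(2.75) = -23.29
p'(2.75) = -13.50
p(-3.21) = -9.93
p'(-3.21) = 9.02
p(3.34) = -31.91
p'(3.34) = -15.74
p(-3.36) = -11.33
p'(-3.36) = 9.59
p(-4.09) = -19.34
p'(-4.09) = 12.35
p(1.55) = -9.80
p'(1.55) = -8.97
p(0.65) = -3.26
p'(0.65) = -5.57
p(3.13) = -28.69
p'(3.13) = -14.94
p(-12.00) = -235.28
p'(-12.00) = 42.25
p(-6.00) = -49.82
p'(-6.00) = 19.57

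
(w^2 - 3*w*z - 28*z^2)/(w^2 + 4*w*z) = (w - 7*z)/w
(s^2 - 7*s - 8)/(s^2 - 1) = (s - 8)/(s - 1)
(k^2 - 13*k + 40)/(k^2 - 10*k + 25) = (k - 8)/(k - 5)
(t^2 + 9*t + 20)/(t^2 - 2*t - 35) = (t + 4)/(t - 7)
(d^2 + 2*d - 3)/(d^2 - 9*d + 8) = (d + 3)/(d - 8)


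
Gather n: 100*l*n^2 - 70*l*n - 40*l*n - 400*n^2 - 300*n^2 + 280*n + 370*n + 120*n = n^2*(100*l - 700) + n*(770 - 110*l)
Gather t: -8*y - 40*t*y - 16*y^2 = -40*t*y - 16*y^2 - 8*y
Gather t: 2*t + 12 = 2*t + 12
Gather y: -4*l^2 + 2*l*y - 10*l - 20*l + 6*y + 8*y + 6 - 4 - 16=-4*l^2 - 30*l + y*(2*l + 14) - 14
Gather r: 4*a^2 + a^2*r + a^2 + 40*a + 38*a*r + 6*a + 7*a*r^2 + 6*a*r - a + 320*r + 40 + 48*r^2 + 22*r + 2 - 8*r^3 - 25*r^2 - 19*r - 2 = 5*a^2 + 45*a - 8*r^3 + r^2*(7*a + 23) + r*(a^2 + 44*a + 323) + 40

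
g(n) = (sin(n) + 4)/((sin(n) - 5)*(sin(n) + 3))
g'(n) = cos(n)/((sin(n) - 5)*(sin(n) + 3)) - (sin(n) + 4)*cos(n)/((sin(n) - 5)*(sin(n) + 3)^2) - (sin(n) + 4)*cos(n)/((sin(n) - 5)^2*(sin(n) + 3))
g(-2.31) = -0.25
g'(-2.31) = 0.01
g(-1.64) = -0.25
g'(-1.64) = 0.00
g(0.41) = -0.28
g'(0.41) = -0.04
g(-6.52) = -0.26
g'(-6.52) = -0.02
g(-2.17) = -0.25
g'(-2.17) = 0.00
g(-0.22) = -0.26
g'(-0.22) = -0.02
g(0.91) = -0.30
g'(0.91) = -0.03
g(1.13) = -0.31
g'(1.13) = -0.03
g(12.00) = -0.25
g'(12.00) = -0.01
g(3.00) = -0.27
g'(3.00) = 0.03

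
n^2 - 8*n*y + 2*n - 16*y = (n + 2)*(n - 8*y)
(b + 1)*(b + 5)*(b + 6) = b^3 + 12*b^2 + 41*b + 30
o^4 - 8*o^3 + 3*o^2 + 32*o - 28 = (o - 7)*(o - 2)*(o - 1)*(o + 2)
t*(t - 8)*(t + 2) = t^3 - 6*t^2 - 16*t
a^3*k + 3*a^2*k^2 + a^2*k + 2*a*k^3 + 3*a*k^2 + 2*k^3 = (a + k)*(a + 2*k)*(a*k + k)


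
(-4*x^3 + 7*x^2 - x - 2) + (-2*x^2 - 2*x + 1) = -4*x^3 + 5*x^2 - 3*x - 1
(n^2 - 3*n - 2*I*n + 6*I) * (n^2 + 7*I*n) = n^4 - 3*n^3 + 5*I*n^3 + 14*n^2 - 15*I*n^2 - 42*n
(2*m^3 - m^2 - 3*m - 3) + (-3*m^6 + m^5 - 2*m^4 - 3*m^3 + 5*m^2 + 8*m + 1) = -3*m^6 + m^5 - 2*m^4 - m^3 + 4*m^2 + 5*m - 2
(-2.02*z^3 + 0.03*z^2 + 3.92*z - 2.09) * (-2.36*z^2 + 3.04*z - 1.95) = 4.7672*z^5 - 6.2116*z^4 - 5.221*z^3 + 16.7907*z^2 - 13.9976*z + 4.0755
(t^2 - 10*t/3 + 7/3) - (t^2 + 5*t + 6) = -25*t/3 - 11/3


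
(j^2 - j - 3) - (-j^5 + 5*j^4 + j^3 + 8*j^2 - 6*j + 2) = j^5 - 5*j^4 - j^3 - 7*j^2 + 5*j - 5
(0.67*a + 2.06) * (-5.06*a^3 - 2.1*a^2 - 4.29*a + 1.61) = -3.3902*a^4 - 11.8306*a^3 - 7.2003*a^2 - 7.7587*a + 3.3166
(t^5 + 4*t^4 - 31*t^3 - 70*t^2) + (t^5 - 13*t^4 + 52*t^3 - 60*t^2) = 2*t^5 - 9*t^4 + 21*t^3 - 130*t^2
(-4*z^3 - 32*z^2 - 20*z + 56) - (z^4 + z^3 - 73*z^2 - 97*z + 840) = -z^4 - 5*z^3 + 41*z^2 + 77*z - 784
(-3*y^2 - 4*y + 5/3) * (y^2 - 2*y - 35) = -3*y^4 + 2*y^3 + 344*y^2/3 + 410*y/3 - 175/3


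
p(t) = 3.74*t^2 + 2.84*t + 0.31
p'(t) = 7.48*t + 2.84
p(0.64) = 3.66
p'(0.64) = 7.63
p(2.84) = 38.54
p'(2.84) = 24.08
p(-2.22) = 12.44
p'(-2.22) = -13.77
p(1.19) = 8.99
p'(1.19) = 11.74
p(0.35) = 1.76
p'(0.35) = 5.46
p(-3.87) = 45.33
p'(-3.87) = -26.11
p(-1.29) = 2.87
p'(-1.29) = -6.81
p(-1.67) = 6.00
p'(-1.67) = -9.65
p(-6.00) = 117.91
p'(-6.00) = -42.04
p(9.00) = 328.81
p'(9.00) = 70.16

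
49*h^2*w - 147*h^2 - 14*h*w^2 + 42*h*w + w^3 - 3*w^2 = (-7*h + w)^2*(w - 3)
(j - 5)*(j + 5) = j^2 - 25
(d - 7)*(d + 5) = d^2 - 2*d - 35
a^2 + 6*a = a*(a + 6)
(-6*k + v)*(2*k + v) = -12*k^2 - 4*k*v + v^2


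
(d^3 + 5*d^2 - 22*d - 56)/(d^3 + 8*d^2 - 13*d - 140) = (d + 2)/(d + 5)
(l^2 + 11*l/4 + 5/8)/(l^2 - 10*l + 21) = (8*l^2 + 22*l + 5)/(8*(l^2 - 10*l + 21))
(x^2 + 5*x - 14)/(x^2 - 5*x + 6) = (x + 7)/(x - 3)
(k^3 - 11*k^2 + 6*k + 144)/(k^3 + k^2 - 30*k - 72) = (k - 8)/(k + 4)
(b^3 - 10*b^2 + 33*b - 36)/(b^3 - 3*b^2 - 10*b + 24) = (b^2 - 6*b + 9)/(b^2 + b - 6)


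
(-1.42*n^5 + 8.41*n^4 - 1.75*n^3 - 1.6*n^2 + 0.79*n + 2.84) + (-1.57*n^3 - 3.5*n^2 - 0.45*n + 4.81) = -1.42*n^5 + 8.41*n^4 - 3.32*n^3 - 5.1*n^2 + 0.34*n + 7.65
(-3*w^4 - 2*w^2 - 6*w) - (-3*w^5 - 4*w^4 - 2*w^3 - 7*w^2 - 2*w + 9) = 3*w^5 + w^4 + 2*w^3 + 5*w^2 - 4*w - 9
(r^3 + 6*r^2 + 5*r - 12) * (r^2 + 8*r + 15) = r^5 + 14*r^4 + 68*r^3 + 118*r^2 - 21*r - 180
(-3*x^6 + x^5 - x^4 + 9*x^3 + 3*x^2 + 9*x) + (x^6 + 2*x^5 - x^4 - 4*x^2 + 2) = -2*x^6 + 3*x^5 - 2*x^4 + 9*x^3 - x^2 + 9*x + 2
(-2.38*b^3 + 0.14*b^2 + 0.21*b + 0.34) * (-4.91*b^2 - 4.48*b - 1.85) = 11.6858*b^5 + 9.975*b^4 + 2.7447*b^3 - 2.8692*b^2 - 1.9117*b - 0.629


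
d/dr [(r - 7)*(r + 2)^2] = 3*(r - 4)*(r + 2)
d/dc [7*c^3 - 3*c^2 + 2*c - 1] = 21*c^2 - 6*c + 2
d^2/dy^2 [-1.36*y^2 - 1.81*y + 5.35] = -2.72000000000000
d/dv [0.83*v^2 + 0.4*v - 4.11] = 1.66*v + 0.4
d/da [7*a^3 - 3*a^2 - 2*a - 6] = 21*a^2 - 6*a - 2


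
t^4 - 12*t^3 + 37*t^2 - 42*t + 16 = (t - 8)*(t - 2)*(t - 1)^2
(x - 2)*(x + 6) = x^2 + 4*x - 12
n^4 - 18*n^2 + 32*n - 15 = (n - 3)*(n - 1)^2*(n + 5)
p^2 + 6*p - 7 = (p - 1)*(p + 7)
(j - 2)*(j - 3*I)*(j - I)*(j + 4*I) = j^4 - 2*j^3 + 13*j^2 - 26*j - 12*I*j + 24*I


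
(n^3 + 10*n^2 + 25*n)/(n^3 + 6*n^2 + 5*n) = (n + 5)/(n + 1)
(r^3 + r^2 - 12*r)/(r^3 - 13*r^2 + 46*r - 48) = r*(r + 4)/(r^2 - 10*r + 16)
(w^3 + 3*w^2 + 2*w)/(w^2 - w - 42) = w*(w^2 + 3*w + 2)/(w^2 - w - 42)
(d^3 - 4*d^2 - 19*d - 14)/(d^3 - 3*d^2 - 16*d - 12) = (d - 7)/(d - 6)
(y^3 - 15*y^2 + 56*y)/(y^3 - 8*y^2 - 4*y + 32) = y*(y - 7)/(y^2 - 4)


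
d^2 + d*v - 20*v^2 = (d - 4*v)*(d + 5*v)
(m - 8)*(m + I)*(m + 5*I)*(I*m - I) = I*m^4 - 6*m^3 - 9*I*m^3 + 54*m^2 + 3*I*m^2 - 48*m + 45*I*m - 40*I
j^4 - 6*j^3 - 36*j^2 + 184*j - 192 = (j - 8)*(j - 2)^2*(j + 6)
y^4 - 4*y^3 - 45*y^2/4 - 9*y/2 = y*(y - 6)*(y + 1/2)*(y + 3/2)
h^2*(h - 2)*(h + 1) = h^4 - h^3 - 2*h^2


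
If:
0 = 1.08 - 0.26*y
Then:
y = 4.15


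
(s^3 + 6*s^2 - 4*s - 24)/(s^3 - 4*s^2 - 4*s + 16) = (s + 6)/(s - 4)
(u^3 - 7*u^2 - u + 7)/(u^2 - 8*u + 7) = u + 1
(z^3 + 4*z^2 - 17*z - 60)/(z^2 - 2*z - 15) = (z^2 + z - 20)/(z - 5)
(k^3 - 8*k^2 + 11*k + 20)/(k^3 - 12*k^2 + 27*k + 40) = (k - 4)/(k - 8)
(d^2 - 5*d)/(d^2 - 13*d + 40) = d/(d - 8)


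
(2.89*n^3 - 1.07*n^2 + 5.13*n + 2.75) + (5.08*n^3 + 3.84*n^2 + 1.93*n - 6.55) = 7.97*n^3 + 2.77*n^2 + 7.06*n - 3.8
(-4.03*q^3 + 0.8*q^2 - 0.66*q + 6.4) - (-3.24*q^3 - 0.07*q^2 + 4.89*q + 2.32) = -0.79*q^3 + 0.87*q^2 - 5.55*q + 4.08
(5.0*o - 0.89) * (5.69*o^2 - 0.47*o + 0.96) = 28.45*o^3 - 7.4141*o^2 + 5.2183*o - 0.8544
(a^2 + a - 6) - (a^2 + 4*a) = -3*a - 6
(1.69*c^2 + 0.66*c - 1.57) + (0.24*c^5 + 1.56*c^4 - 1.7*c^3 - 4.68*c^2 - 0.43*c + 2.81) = 0.24*c^5 + 1.56*c^4 - 1.7*c^3 - 2.99*c^2 + 0.23*c + 1.24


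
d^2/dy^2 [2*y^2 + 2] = 4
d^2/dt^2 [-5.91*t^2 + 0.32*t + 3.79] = -11.8200000000000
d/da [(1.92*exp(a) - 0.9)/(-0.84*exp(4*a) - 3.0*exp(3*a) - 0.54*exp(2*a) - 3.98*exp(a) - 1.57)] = (4.8384*exp(4*a) + 8.496*exp(3*a) - 7.0632*exp(2*a) - 0.972*exp(a) - 6.5964)*exp(a)/(0.7056*exp(8*a) + 5.04*exp(7*a) + 9.9072*exp(6*a) + 9.9264*exp(5*a) + 26.8092*exp(4*a) + 13.7184*exp(3*a) + 17.536*exp(2*a) + 12.4972*exp(a) + 2.4649)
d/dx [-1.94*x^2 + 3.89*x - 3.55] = 3.89 - 3.88*x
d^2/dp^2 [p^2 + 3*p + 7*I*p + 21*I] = 2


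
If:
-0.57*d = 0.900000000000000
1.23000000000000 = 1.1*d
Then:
No Solution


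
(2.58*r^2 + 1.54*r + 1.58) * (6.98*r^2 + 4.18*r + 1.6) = 18.0084*r^4 + 21.5336*r^3 + 21.5936*r^2 + 9.0684*r + 2.528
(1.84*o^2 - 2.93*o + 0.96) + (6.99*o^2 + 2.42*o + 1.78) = 8.83*o^2 - 0.51*o + 2.74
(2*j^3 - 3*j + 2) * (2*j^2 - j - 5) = 4*j^5 - 2*j^4 - 16*j^3 + 7*j^2 + 13*j - 10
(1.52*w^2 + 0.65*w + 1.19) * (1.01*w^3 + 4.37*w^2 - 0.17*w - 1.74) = 1.5352*w^5 + 7.2989*w^4 + 3.784*w^3 + 2.445*w^2 - 1.3333*w - 2.0706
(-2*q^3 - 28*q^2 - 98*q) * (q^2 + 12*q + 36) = -2*q^5 - 52*q^4 - 506*q^3 - 2184*q^2 - 3528*q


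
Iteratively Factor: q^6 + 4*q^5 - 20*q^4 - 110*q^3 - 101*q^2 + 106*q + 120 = (q - 5)*(q^5 + 9*q^4 + 25*q^3 + 15*q^2 - 26*q - 24) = (q - 5)*(q + 2)*(q^4 + 7*q^3 + 11*q^2 - 7*q - 12) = (q - 5)*(q + 2)*(q + 3)*(q^3 + 4*q^2 - q - 4) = (q - 5)*(q + 1)*(q + 2)*(q + 3)*(q^2 + 3*q - 4) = (q - 5)*(q + 1)*(q + 2)*(q + 3)*(q + 4)*(q - 1)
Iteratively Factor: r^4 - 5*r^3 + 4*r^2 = (r)*(r^3 - 5*r^2 + 4*r) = r*(r - 1)*(r^2 - 4*r) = r^2*(r - 1)*(r - 4)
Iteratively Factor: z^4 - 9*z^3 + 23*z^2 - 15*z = (z - 1)*(z^3 - 8*z^2 + 15*z) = z*(z - 1)*(z^2 - 8*z + 15) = z*(z - 3)*(z - 1)*(z - 5)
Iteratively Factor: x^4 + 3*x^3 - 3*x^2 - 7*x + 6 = (x + 2)*(x^3 + x^2 - 5*x + 3) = (x - 1)*(x + 2)*(x^2 + 2*x - 3) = (x - 1)^2*(x + 2)*(x + 3)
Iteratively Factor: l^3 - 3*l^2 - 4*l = (l)*(l^2 - 3*l - 4) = l*(l - 4)*(l + 1)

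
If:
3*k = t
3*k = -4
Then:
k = -4/3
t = -4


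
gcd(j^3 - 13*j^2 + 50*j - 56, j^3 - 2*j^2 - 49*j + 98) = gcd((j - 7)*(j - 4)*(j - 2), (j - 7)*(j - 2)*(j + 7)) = j^2 - 9*j + 14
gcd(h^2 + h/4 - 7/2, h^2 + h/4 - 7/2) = h^2 + h/4 - 7/2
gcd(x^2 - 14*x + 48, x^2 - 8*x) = x - 8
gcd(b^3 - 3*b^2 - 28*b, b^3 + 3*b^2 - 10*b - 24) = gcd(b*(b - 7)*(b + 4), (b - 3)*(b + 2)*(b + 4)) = b + 4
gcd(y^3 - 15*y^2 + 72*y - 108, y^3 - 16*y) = 1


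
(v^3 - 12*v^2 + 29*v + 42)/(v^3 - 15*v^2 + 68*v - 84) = (v + 1)/(v - 2)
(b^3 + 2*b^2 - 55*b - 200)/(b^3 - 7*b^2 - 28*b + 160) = (b + 5)/(b - 4)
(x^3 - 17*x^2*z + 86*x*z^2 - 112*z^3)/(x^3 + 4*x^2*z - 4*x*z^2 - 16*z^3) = (x^2 - 15*x*z + 56*z^2)/(x^2 + 6*x*z + 8*z^2)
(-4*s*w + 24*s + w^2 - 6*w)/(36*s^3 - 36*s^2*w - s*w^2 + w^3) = (-4*s*w + 24*s + w^2 - 6*w)/(36*s^3 - 36*s^2*w - s*w^2 + w^3)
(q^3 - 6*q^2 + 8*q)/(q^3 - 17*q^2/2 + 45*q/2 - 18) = 2*q*(q - 2)/(2*q^2 - 9*q + 9)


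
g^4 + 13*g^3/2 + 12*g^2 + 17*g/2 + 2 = (g + 1/2)*(g + 1)^2*(g + 4)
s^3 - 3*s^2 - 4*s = s*(s - 4)*(s + 1)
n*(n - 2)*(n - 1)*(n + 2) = n^4 - n^3 - 4*n^2 + 4*n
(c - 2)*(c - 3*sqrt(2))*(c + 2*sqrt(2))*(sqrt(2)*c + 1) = sqrt(2)*c^4 - 2*sqrt(2)*c^3 - c^3 - 13*sqrt(2)*c^2 + 2*c^2 - 12*c + 26*sqrt(2)*c + 24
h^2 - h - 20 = (h - 5)*(h + 4)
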